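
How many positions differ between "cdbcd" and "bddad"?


Comparing "cdbcd" and "bddad" position by position:
  Position 0: 'c' vs 'b' => DIFFER
  Position 1: 'd' vs 'd' => same
  Position 2: 'b' vs 'd' => DIFFER
  Position 3: 'c' vs 'a' => DIFFER
  Position 4: 'd' vs 'd' => same
Positions that differ: 3

3


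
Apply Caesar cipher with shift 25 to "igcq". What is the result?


Caesar cipher: shift "igcq" by 25
  'i' (pos 8) + 25 = pos 7 = 'h'
  'g' (pos 6) + 25 = pos 5 = 'f'
  'c' (pos 2) + 25 = pos 1 = 'b'
  'q' (pos 16) + 25 = pos 15 = 'p'
Result: hfbp

hfbp


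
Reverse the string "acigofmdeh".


Input: acigofmdeh
Reading characters right to left:
  Position 9: 'h'
  Position 8: 'e'
  Position 7: 'd'
  Position 6: 'm'
  Position 5: 'f'
  Position 4: 'o'
  Position 3: 'g'
  Position 2: 'i'
  Position 1: 'c'
  Position 0: 'a'
Reversed: hedmfogica

hedmfogica


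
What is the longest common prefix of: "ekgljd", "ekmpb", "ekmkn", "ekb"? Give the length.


Words: ekgljd, ekmpb, ekmkn, ekb
  Position 0: all 'e' => match
  Position 1: all 'k' => match
  Position 2: ('g', 'm', 'm', 'b') => mismatch, stop
LCP = "ek" (length 2)

2


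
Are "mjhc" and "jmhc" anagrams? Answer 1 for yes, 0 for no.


Strings: "mjhc", "jmhc"
Sorted first:  chjm
Sorted second: chjm
Sorted forms match => anagrams

1


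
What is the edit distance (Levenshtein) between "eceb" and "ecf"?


Computing edit distance: "eceb" -> "ecf"
DP table:
           e    c    f
      0    1    2    3
  e   1    0    1    2
  c   2    1    0    1
  e   3    2    1    1
  b   4    3    2    2
Edit distance = dp[4][3] = 2

2


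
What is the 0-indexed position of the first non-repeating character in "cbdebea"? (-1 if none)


Input: cbdebea
Character frequencies:
  'a': 1
  'b': 2
  'c': 1
  'd': 1
  'e': 2
Scanning left to right for freq == 1:
  Position 0 ('c'): unique! => answer = 0

0


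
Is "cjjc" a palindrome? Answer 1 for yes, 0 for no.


Input: cjjc
Reversed: cjjc
  Compare pos 0 ('c') with pos 3 ('c'): match
  Compare pos 1 ('j') with pos 2 ('j'): match
Result: palindrome

1


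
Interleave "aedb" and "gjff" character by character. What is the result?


Interleaving "aedb" and "gjff":
  Position 0: 'a' from first, 'g' from second => "ag"
  Position 1: 'e' from first, 'j' from second => "ej"
  Position 2: 'd' from first, 'f' from second => "df"
  Position 3: 'b' from first, 'f' from second => "bf"
Result: agejdfbf

agejdfbf


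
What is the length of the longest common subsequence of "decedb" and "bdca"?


LCS of "decedb" and "bdca"
DP table:
           b    d    c    a
      0    0    0    0    0
  d   0    0    1    1    1
  e   0    0    1    1    1
  c   0    0    1    2    2
  e   0    0    1    2    2
  d   0    0    1    2    2
  b   0    1    1    2    2
LCS length = dp[6][4] = 2

2


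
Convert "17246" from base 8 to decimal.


Input: "17246" in base 8
Positional expansion:
  Digit '1' (value 1) x 8^4 = 4096
  Digit '7' (value 7) x 8^3 = 3584
  Digit '2' (value 2) x 8^2 = 128
  Digit '4' (value 4) x 8^1 = 32
  Digit '6' (value 6) x 8^0 = 6
Sum = 7846

7846


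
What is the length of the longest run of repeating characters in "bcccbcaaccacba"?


Input: "bcccbcaaccacba"
Scanning for longest run:
  Position 1 ('c'): new char, reset run to 1
  Position 2 ('c'): continues run of 'c', length=2
  Position 3 ('c'): continues run of 'c', length=3
  Position 4 ('b'): new char, reset run to 1
  Position 5 ('c'): new char, reset run to 1
  Position 6 ('a'): new char, reset run to 1
  Position 7 ('a'): continues run of 'a', length=2
  Position 8 ('c'): new char, reset run to 1
  Position 9 ('c'): continues run of 'c', length=2
  Position 10 ('a'): new char, reset run to 1
  Position 11 ('c'): new char, reset run to 1
  Position 12 ('b'): new char, reset run to 1
  Position 13 ('a'): new char, reset run to 1
Longest run: 'c' with length 3

3


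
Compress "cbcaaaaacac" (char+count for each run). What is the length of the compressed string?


Input: cbcaaaaacac
Runs:
  'c' x 1 => "c1"
  'b' x 1 => "b1"
  'c' x 1 => "c1"
  'a' x 5 => "a5"
  'c' x 1 => "c1"
  'a' x 1 => "a1"
  'c' x 1 => "c1"
Compressed: "c1b1c1a5c1a1c1"
Compressed length: 14

14


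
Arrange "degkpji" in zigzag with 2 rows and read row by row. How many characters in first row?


Zigzag "degkpji" into 2 rows:
Placing characters:
  'd' => row 0
  'e' => row 1
  'g' => row 0
  'k' => row 1
  'p' => row 0
  'j' => row 1
  'i' => row 0
Rows:
  Row 0: "dgpi"
  Row 1: "ekj"
First row length: 4

4


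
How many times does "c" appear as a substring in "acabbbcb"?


Searching for "c" in "acabbbcb"
Scanning each position:
  Position 0: "a" => no
  Position 1: "c" => MATCH
  Position 2: "a" => no
  Position 3: "b" => no
  Position 4: "b" => no
  Position 5: "b" => no
  Position 6: "c" => MATCH
  Position 7: "b" => no
Total occurrences: 2

2


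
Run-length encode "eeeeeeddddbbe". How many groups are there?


Input: eeeeeeddddbbe
Scanning for consecutive runs:
  Group 1: 'e' x 6 (positions 0-5)
  Group 2: 'd' x 4 (positions 6-9)
  Group 3: 'b' x 2 (positions 10-11)
  Group 4: 'e' x 1 (positions 12-12)
Total groups: 4

4


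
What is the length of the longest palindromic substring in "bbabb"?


Input: "bbabb"
Checking substrings for palindromes:
  [0:5] "bbabb" (len 5) => palindrome
  [1:4] "bab" (len 3) => palindrome
  [0:2] "bb" (len 2) => palindrome
  [3:5] "bb" (len 2) => palindrome
Longest palindromic substring: "bbabb" with length 5

5


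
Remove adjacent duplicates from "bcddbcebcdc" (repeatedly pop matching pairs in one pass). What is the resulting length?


Input: bcddbcebcdc
Stack-based adjacent duplicate removal:
  Read 'b': push. Stack: b
  Read 'c': push. Stack: bc
  Read 'd': push. Stack: bcd
  Read 'd': matches stack top 'd' => pop. Stack: bc
  Read 'b': push. Stack: bcb
  Read 'c': push. Stack: bcbc
  Read 'e': push. Stack: bcbce
  Read 'b': push. Stack: bcbceb
  Read 'c': push. Stack: bcbcebc
  Read 'd': push. Stack: bcbcebcd
  Read 'c': push. Stack: bcbcebcdc
Final stack: "bcbcebcdc" (length 9)

9


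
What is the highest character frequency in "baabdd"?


Input: baabdd
Character counts:
  'a': 2
  'b': 2
  'd': 2
Maximum frequency: 2

2


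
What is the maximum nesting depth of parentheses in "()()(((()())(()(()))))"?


Input: "()()(((()())(()(()))))"
Tracking depth:
  Position 0 '(': depth becomes 1
  Position 1 ')': depth becomes 0
  Position 2 '(': depth becomes 1
  Position 3 ')': depth becomes 0
  Position 4 '(': depth becomes 1
  Position 5 '(': depth becomes 2
  Position 6 '(': depth becomes 3
  Position 7 '(': depth becomes 4
  Position 8 ')': depth becomes 3
  Position 9 '(': depth becomes 4
  Position 10 ')': depth becomes 3
  Position 11 ')': depth becomes 2
  Position 12 '(': depth becomes 3
  Position 13 '(': depth becomes 4
  Position 14 ')': depth becomes 3
  Position 15 '(': depth becomes 4
  Position 16 '(': depth becomes 5
  Position 17 ')': depth becomes 4
  Position 18 ')': depth becomes 3
  Position 19 ')': depth becomes 2
  Position 20 ')': depth becomes 1
  Position 21 ')': depth becomes 0
Maximum depth reached: 5

5


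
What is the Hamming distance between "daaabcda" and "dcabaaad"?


Comparing "daaabcda" and "dcabaaad" position by position:
  Position 0: 'd' vs 'd' => same
  Position 1: 'a' vs 'c' => differ
  Position 2: 'a' vs 'a' => same
  Position 3: 'a' vs 'b' => differ
  Position 4: 'b' vs 'a' => differ
  Position 5: 'c' vs 'a' => differ
  Position 6: 'd' vs 'a' => differ
  Position 7: 'a' vs 'd' => differ
Total differences (Hamming distance): 6

6


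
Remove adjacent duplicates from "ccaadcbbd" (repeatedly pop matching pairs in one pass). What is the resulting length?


Input: ccaadcbbd
Stack-based adjacent duplicate removal:
  Read 'c': push. Stack: c
  Read 'c': matches stack top 'c' => pop. Stack: (empty)
  Read 'a': push. Stack: a
  Read 'a': matches stack top 'a' => pop. Stack: (empty)
  Read 'd': push. Stack: d
  Read 'c': push. Stack: dc
  Read 'b': push. Stack: dcb
  Read 'b': matches stack top 'b' => pop. Stack: dc
  Read 'd': push. Stack: dcd
Final stack: "dcd" (length 3)

3


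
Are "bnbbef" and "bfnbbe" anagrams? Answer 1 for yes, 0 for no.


Strings: "bnbbef", "bfnbbe"
Sorted first:  bbbefn
Sorted second: bbbefn
Sorted forms match => anagrams

1


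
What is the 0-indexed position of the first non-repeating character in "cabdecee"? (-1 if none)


Input: cabdecee
Character frequencies:
  'a': 1
  'b': 1
  'c': 2
  'd': 1
  'e': 3
Scanning left to right for freq == 1:
  Position 0 ('c'): freq=2, skip
  Position 1 ('a'): unique! => answer = 1

1


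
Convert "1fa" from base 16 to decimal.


Input: "1fa" in base 16
Positional expansion:
  Digit '1' (value 1) x 16^2 = 256
  Digit 'f' (value 15) x 16^1 = 240
  Digit 'a' (value 10) x 16^0 = 10
Sum = 506

506


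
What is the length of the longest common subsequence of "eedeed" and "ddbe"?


LCS of "eedeed" and "ddbe"
DP table:
           d    d    b    e
      0    0    0    0    0
  e   0    0    0    0    1
  e   0    0    0    0    1
  d   0    1    1    1    1
  e   0    1    1    1    2
  e   0    1    1    1    2
  d   0    1    2    2    2
LCS length = dp[6][4] = 2

2


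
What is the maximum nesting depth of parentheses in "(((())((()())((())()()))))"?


Input: "(((())((()())((())()()))))"
Tracking depth:
  Position 0 '(': depth becomes 1
  Position 1 '(': depth becomes 2
  Position 2 '(': depth becomes 3
  Position 3 '(': depth becomes 4
  Position 4 ')': depth becomes 3
  Position 5 ')': depth becomes 2
  Position 6 '(': depth becomes 3
  Position 7 '(': depth becomes 4
  Position 8 '(': depth becomes 5
  Position 9 ')': depth becomes 4
  Position 10 '(': depth becomes 5
  Position 11 ')': depth becomes 4
  Position 12 ')': depth becomes 3
  Position 13 '(': depth becomes 4
  Position 14 '(': depth becomes 5
  Position 15 '(': depth becomes 6
  Position 16 ')': depth becomes 5
  Position 17 ')': depth becomes 4
  Position 18 '(': depth becomes 5
  Position 19 ')': depth becomes 4
  Position 20 '(': depth becomes 5
  Position 21 ')': depth becomes 4
  Position 22 ')': depth becomes 3
  Position 23 ')': depth becomes 2
  Position 24 ')': depth becomes 1
  Position 25 ')': depth becomes 0
Maximum depth reached: 6

6


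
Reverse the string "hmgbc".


Input: hmgbc
Reading characters right to left:
  Position 4: 'c'
  Position 3: 'b'
  Position 2: 'g'
  Position 1: 'm'
  Position 0: 'h'
Reversed: cbgmh

cbgmh


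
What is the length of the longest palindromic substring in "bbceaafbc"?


Input: "bbceaafbc"
Checking substrings for palindromes:
  [0:2] "bb" (len 2) => palindrome
  [4:6] "aa" (len 2) => palindrome
Longest palindromic substring: "bb" with length 2

2


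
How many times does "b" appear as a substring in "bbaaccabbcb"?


Searching for "b" in "bbaaccabbcb"
Scanning each position:
  Position 0: "b" => MATCH
  Position 1: "b" => MATCH
  Position 2: "a" => no
  Position 3: "a" => no
  Position 4: "c" => no
  Position 5: "c" => no
  Position 6: "a" => no
  Position 7: "b" => MATCH
  Position 8: "b" => MATCH
  Position 9: "c" => no
  Position 10: "b" => MATCH
Total occurrences: 5

5


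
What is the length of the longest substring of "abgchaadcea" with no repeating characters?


Input: "abgchaadcea"
Sliding window (track last position of each char):
  Position 0 ('a'): window [0,0] length 1 -- new best
  Position 1 ('b'): window [0,1] length 2 -- new best
  Position 2 ('g'): window [0,2] length 3 -- new best
  Position 3 ('c'): window [0,3] length 4 -- new best
  Position 4 ('h'): window [0,4] length 5 -- new best
  Position 5 ('a'): repeat (last at 0), move window start to 1
  Position 5 ('a'): window [1,5] length 5
  Position 6 ('a'): repeat (last at 5), move window start to 6
  Position 6 ('a'): window [6,6] length 1
  Position 7 ('d'): window [6,7] length 2
  Position 8 ('c'): window [6,8] length 3
  Position 9 ('e'): window [6,9] length 4
  Position 10 ('a'): repeat (last at 6), move window start to 7
  Position 10 ('a'): window [7,10] length 4
Longest substring with no repeats: "abgch" with length 5

5


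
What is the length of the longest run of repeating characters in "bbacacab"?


Input: "bbacacab"
Scanning for longest run:
  Position 1 ('b'): continues run of 'b', length=2
  Position 2 ('a'): new char, reset run to 1
  Position 3 ('c'): new char, reset run to 1
  Position 4 ('a'): new char, reset run to 1
  Position 5 ('c'): new char, reset run to 1
  Position 6 ('a'): new char, reset run to 1
  Position 7 ('b'): new char, reset run to 1
Longest run: 'b' with length 2

2


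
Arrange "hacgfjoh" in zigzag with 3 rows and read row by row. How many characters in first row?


Zigzag "hacgfjoh" into 3 rows:
Placing characters:
  'h' => row 0
  'a' => row 1
  'c' => row 2
  'g' => row 1
  'f' => row 0
  'j' => row 1
  'o' => row 2
  'h' => row 1
Rows:
  Row 0: "hf"
  Row 1: "agjh"
  Row 2: "co"
First row length: 2

2


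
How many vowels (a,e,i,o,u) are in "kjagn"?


Input: kjagn
Checking each character:
  'k' at position 0: consonant
  'j' at position 1: consonant
  'a' at position 2: vowel (running total: 1)
  'g' at position 3: consonant
  'n' at position 4: consonant
Total vowels: 1

1


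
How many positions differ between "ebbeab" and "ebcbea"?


Comparing "ebbeab" and "ebcbea" position by position:
  Position 0: 'e' vs 'e' => same
  Position 1: 'b' vs 'b' => same
  Position 2: 'b' vs 'c' => DIFFER
  Position 3: 'e' vs 'b' => DIFFER
  Position 4: 'a' vs 'e' => DIFFER
  Position 5: 'b' vs 'a' => DIFFER
Positions that differ: 4

4


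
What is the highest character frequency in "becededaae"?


Input: becededaae
Character counts:
  'a': 2
  'b': 1
  'c': 1
  'd': 2
  'e': 4
Maximum frequency: 4

4


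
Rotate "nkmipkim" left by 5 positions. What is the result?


Input: "nkmipkim", rotate left by 5
First 5 characters: "nkmip"
Remaining characters: "kim"
Concatenate remaining + first: "kim" + "nkmip" = "kimnkmip"

kimnkmip


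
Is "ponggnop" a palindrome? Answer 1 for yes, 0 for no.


Input: ponggnop
Reversed: ponggnop
  Compare pos 0 ('p') with pos 7 ('p'): match
  Compare pos 1 ('o') with pos 6 ('o'): match
  Compare pos 2 ('n') with pos 5 ('n'): match
  Compare pos 3 ('g') with pos 4 ('g'): match
Result: palindrome

1


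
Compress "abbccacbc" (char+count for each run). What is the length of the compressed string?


Input: abbccacbc
Runs:
  'a' x 1 => "a1"
  'b' x 2 => "b2"
  'c' x 2 => "c2"
  'a' x 1 => "a1"
  'c' x 1 => "c1"
  'b' x 1 => "b1"
  'c' x 1 => "c1"
Compressed: "a1b2c2a1c1b1c1"
Compressed length: 14

14


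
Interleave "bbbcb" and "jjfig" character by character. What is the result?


Interleaving "bbbcb" and "jjfig":
  Position 0: 'b' from first, 'j' from second => "bj"
  Position 1: 'b' from first, 'j' from second => "bj"
  Position 2: 'b' from first, 'f' from second => "bf"
  Position 3: 'c' from first, 'i' from second => "ci"
  Position 4: 'b' from first, 'g' from second => "bg"
Result: bjbjbfcibg

bjbjbfcibg


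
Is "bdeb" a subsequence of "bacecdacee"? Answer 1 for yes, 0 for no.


Check if "bdeb" is a subsequence of "bacecdacee"
Greedy scan:
  Position 0 ('b'): matches sub[0] = 'b'
  Position 1 ('a'): no match needed
  Position 2 ('c'): no match needed
  Position 3 ('e'): no match needed
  Position 4 ('c'): no match needed
  Position 5 ('d'): matches sub[1] = 'd'
  Position 6 ('a'): no match needed
  Position 7 ('c'): no match needed
  Position 8 ('e'): matches sub[2] = 'e'
  Position 9 ('e'): no match needed
Only matched 3/4 characters => not a subsequence

0


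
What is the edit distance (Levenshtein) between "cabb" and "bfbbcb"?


Computing edit distance: "cabb" -> "bfbbcb"
DP table:
           b    f    b    b    c    b
      0    1    2    3    4    5    6
  c   1    1    2    3    4    4    5
  a   2    2    2    3    4    5    5
  b   3    2    3    2    3    4    5
  b   4    3    3    3    2    3    4
Edit distance = dp[4][6] = 4

4


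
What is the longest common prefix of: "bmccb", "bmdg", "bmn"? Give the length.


Words: bmccb, bmdg, bmn
  Position 0: all 'b' => match
  Position 1: all 'm' => match
  Position 2: ('c', 'd', 'n') => mismatch, stop
LCP = "bm" (length 2)

2


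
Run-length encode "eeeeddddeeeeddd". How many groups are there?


Input: eeeeddddeeeeddd
Scanning for consecutive runs:
  Group 1: 'e' x 4 (positions 0-3)
  Group 2: 'd' x 4 (positions 4-7)
  Group 3: 'e' x 4 (positions 8-11)
  Group 4: 'd' x 3 (positions 12-14)
Total groups: 4

4


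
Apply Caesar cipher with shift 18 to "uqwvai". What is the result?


Caesar cipher: shift "uqwvai" by 18
  'u' (pos 20) + 18 = pos 12 = 'm'
  'q' (pos 16) + 18 = pos 8 = 'i'
  'w' (pos 22) + 18 = pos 14 = 'o'
  'v' (pos 21) + 18 = pos 13 = 'n'
  'a' (pos 0) + 18 = pos 18 = 's'
  'i' (pos 8) + 18 = pos 0 = 'a'
Result: mionsa

mionsa


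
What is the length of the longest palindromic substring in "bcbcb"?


Input: "bcbcb"
Checking substrings for palindromes:
  [0:5] "bcbcb" (len 5) => palindrome
  [0:3] "bcb" (len 3) => palindrome
  [1:4] "cbc" (len 3) => palindrome
  [2:5] "bcb" (len 3) => palindrome
Longest palindromic substring: "bcbcb" with length 5

5


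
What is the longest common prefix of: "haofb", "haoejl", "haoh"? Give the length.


Words: haofb, haoejl, haoh
  Position 0: all 'h' => match
  Position 1: all 'a' => match
  Position 2: all 'o' => match
  Position 3: ('f', 'e', 'h') => mismatch, stop
LCP = "hao" (length 3)

3


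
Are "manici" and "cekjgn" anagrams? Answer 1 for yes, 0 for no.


Strings: "manici", "cekjgn"
Sorted first:  aciimn
Sorted second: cegjkn
Differ at position 0: 'a' vs 'c' => not anagrams

0


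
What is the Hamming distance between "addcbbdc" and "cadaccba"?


Comparing "addcbbdc" and "cadaccba" position by position:
  Position 0: 'a' vs 'c' => differ
  Position 1: 'd' vs 'a' => differ
  Position 2: 'd' vs 'd' => same
  Position 3: 'c' vs 'a' => differ
  Position 4: 'b' vs 'c' => differ
  Position 5: 'b' vs 'c' => differ
  Position 6: 'd' vs 'b' => differ
  Position 7: 'c' vs 'a' => differ
Total differences (Hamming distance): 7

7


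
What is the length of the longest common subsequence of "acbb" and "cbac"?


LCS of "acbb" and "cbac"
DP table:
           c    b    a    c
      0    0    0    0    0
  a   0    0    0    1    1
  c   0    1    1    1    2
  b   0    1    2    2    2
  b   0    1    2    2    2
LCS length = dp[4][4] = 2

2


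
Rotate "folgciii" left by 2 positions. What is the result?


Input: "folgciii", rotate left by 2
First 2 characters: "fo"
Remaining characters: "lgciii"
Concatenate remaining + first: "lgciii" + "fo" = "lgciiifo"

lgciiifo


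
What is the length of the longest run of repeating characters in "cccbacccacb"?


Input: "cccbacccacb"
Scanning for longest run:
  Position 1 ('c'): continues run of 'c', length=2
  Position 2 ('c'): continues run of 'c', length=3
  Position 3 ('b'): new char, reset run to 1
  Position 4 ('a'): new char, reset run to 1
  Position 5 ('c'): new char, reset run to 1
  Position 6 ('c'): continues run of 'c', length=2
  Position 7 ('c'): continues run of 'c', length=3
  Position 8 ('a'): new char, reset run to 1
  Position 9 ('c'): new char, reset run to 1
  Position 10 ('b'): new char, reset run to 1
Longest run: 'c' with length 3

3


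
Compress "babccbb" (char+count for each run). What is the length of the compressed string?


Input: babccbb
Runs:
  'b' x 1 => "b1"
  'a' x 1 => "a1"
  'b' x 1 => "b1"
  'c' x 2 => "c2"
  'b' x 2 => "b2"
Compressed: "b1a1b1c2b2"
Compressed length: 10

10


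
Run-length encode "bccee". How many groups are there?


Input: bccee
Scanning for consecutive runs:
  Group 1: 'b' x 1 (positions 0-0)
  Group 2: 'c' x 2 (positions 1-2)
  Group 3: 'e' x 2 (positions 3-4)
Total groups: 3

3


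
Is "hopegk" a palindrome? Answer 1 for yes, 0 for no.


Input: hopegk
Reversed: kgepoh
  Compare pos 0 ('h') with pos 5 ('k'): MISMATCH
  Compare pos 1 ('o') with pos 4 ('g'): MISMATCH
  Compare pos 2 ('p') with pos 3 ('e'): MISMATCH
Result: not a palindrome

0


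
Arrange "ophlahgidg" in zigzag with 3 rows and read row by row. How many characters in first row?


Zigzag "ophlahgidg" into 3 rows:
Placing characters:
  'o' => row 0
  'p' => row 1
  'h' => row 2
  'l' => row 1
  'a' => row 0
  'h' => row 1
  'g' => row 2
  'i' => row 1
  'd' => row 0
  'g' => row 1
Rows:
  Row 0: "oad"
  Row 1: "plhig"
  Row 2: "hg"
First row length: 3

3


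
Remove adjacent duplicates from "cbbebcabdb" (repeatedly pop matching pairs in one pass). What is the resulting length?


Input: cbbebcabdb
Stack-based adjacent duplicate removal:
  Read 'c': push. Stack: c
  Read 'b': push. Stack: cb
  Read 'b': matches stack top 'b' => pop. Stack: c
  Read 'e': push. Stack: ce
  Read 'b': push. Stack: ceb
  Read 'c': push. Stack: cebc
  Read 'a': push. Stack: cebca
  Read 'b': push. Stack: cebcab
  Read 'd': push. Stack: cebcabd
  Read 'b': push. Stack: cebcabdb
Final stack: "cebcabdb" (length 8)

8


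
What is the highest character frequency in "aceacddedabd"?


Input: aceacddedabd
Character counts:
  'a': 3
  'b': 1
  'c': 2
  'd': 4
  'e': 2
Maximum frequency: 4

4


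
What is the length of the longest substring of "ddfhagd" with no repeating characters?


Input: "ddfhagd"
Sliding window (track last position of each char):
  Position 0 ('d'): window [0,0] length 1 -- new best
  Position 1 ('d'): repeat (last at 0), move window start to 1
  Position 1 ('d'): window [1,1] length 1
  Position 2 ('f'): window [1,2] length 2 -- new best
  Position 3 ('h'): window [1,3] length 3 -- new best
  Position 4 ('a'): window [1,4] length 4 -- new best
  Position 5 ('g'): window [1,5] length 5 -- new best
  Position 6 ('d'): repeat (last at 1), move window start to 2
  Position 6 ('d'): window [2,6] length 5
Longest substring with no repeats: "dfhag" with length 5

5


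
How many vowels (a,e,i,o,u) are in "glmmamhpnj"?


Input: glmmamhpnj
Checking each character:
  'g' at position 0: consonant
  'l' at position 1: consonant
  'm' at position 2: consonant
  'm' at position 3: consonant
  'a' at position 4: vowel (running total: 1)
  'm' at position 5: consonant
  'h' at position 6: consonant
  'p' at position 7: consonant
  'n' at position 8: consonant
  'j' at position 9: consonant
Total vowels: 1

1


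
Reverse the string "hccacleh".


Input: hccacleh
Reading characters right to left:
  Position 7: 'h'
  Position 6: 'e'
  Position 5: 'l'
  Position 4: 'c'
  Position 3: 'a'
  Position 2: 'c'
  Position 1: 'c'
  Position 0: 'h'
Reversed: helcacch

helcacch


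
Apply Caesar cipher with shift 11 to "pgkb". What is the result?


Caesar cipher: shift "pgkb" by 11
  'p' (pos 15) + 11 = pos 0 = 'a'
  'g' (pos 6) + 11 = pos 17 = 'r'
  'k' (pos 10) + 11 = pos 21 = 'v'
  'b' (pos 1) + 11 = pos 12 = 'm'
Result: arvm

arvm


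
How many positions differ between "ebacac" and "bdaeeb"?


Comparing "ebacac" and "bdaeeb" position by position:
  Position 0: 'e' vs 'b' => DIFFER
  Position 1: 'b' vs 'd' => DIFFER
  Position 2: 'a' vs 'a' => same
  Position 3: 'c' vs 'e' => DIFFER
  Position 4: 'a' vs 'e' => DIFFER
  Position 5: 'c' vs 'b' => DIFFER
Positions that differ: 5

5


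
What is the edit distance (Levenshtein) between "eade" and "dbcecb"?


Computing edit distance: "eade" -> "dbcecb"
DP table:
           d    b    c    e    c    b
      0    1    2    3    4    5    6
  e   1    1    2    3    3    4    5
  a   2    2    2    3    4    4    5
  d   3    2    3    3    4    5    5
  e   4    3    3    4    3    4    5
Edit distance = dp[4][6] = 5

5


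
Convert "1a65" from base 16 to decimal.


Input: "1a65" in base 16
Positional expansion:
  Digit '1' (value 1) x 16^3 = 4096
  Digit 'a' (value 10) x 16^2 = 2560
  Digit '6' (value 6) x 16^1 = 96
  Digit '5' (value 5) x 16^0 = 5
Sum = 6757

6757


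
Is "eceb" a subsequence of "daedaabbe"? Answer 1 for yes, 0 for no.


Check if "eceb" is a subsequence of "daedaabbe"
Greedy scan:
  Position 0 ('d'): no match needed
  Position 1 ('a'): no match needed
  Position 2 ('e'): matches sub[0] = 'e'
  Position 3 ('d'): no match needed
  Position 4 ('a'): no match needed
  Position 5 ('a'): no match needed
  Position 6 ('b'): no match needed
  Position 7 ('b'): no match needed
  Position 8 ('e'): no match needed
Only matched 1/4 characters => not a subsequence

0


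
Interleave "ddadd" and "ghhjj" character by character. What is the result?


Interleaving "ddadd" and "ghhjj":
  Position 0: 'd' from first, 'g' from second => "dg"
  Position 1: 'd' from first, 'h' from second => "dh"
  Position 2: 'a' from first, 'h' from second => "ah"
  Position 3: 'd' from first, 'j' from second => "dj"
  Position 4: 'd' from first, 'j' from second => "dj"
Result: dgdhahdjdj

dgdhahdjdj


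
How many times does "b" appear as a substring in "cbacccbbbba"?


Searching for "b" in "cbacccbbbba"
Scanning each position:
  Position 0: "c" => no
  Position 1: "b" => MATCH
  Position 2: "a" => no
  Position 3: "c" => no
  Position 4: "c" => no
  Position 5: "c" => no
  Position 6: "b" => MATCH
  Position 7: "b" => MATCH
  Position 8: "b" => MATCH
  Position 9: "b" => MATCH
  Position 10: "a" => no
Total occurrences: 5

5


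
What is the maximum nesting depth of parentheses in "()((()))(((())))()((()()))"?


Input: "()((()))(((())))()((()()))"
Tracking depth:
  Position 0 '(': depth becomes 1
  Position 1 ')': depth becomes 0
  Position 2 '(': depth becomes 1
  Position 3 '(': depth becomes 2
  Position 4 '(': depth becomes 3
  Position 5 ')': depth becomes 2
  Position 6 ')': depth becomes 1
  Position 7 ')': depth becomes 0
  Position 8 '(': depth becomes 1
  Position 9 '(': depth becomes 2
  Position 10 '(': depth becomes 3
  Position 11 '(': depth becomes 4
  Position 12 ')': depth becomes 3
  Position 13 ')': depth becomes 2
  Position 14 ')': depth becomes 1
  Position 15 ')': depth becomes 0
  Position 16 '(': depth becomes 1
  Position 17 ')': depth becomes 0
  Position 18 '(': depth becomes 1
  Position 19 '(': depth becomes 2
  Position 20 '(': depth becomes 3
  Position 21 ')': depth becomes 2
  Position 22 '(': depth becomes 3
  Position 23 ')': depth becomes 2
  Position 24 ')': depth becomes 1
  Position 25 ')': depth becomes 0
Maximum depth reached: 4

4


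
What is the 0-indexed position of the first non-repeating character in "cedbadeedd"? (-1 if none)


Input: cedbadeedd
Character frequencies:
  'a': 1
  'b': 1
  'c': 1
  'd': 4
  'e': 3
Scanning left to right for freq == 1:
  Position 0 ('c'): unique! => answer = 0

0


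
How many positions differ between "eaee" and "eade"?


Comparing "eaee" and "eade" position by position:
  Position 0: 'e' vs 'e' => same
  Position 1: 'a' vs 'a' => same
  Position 2: 'e' vs 'd' => DIFFER
  Position 3: 'e' vs 'e' => same
Positions that differ: 1

1


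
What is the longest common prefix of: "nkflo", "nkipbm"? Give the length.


Words: nkflo, nkipbm
  Position 0: all 'n' => match
  Position 1: all 'k' => match
  Position 2: ('f', 'i') => mismatch, stop
LCP = "nk" (length 2)

2


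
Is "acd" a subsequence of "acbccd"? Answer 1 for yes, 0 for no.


Check if "acd" is a subsequence of "acbccd"
Greedy scan:
  Position 0 ('a'): matches sub[0] = 'a'
  Position 1 ('c'): matches sub[1] = 'c'
  Position 2 ('b'): no match needed
  Position 3 ('c'): no match needed
  Position 4 ('c'): no match needed
  Position 5 ('d'): matches sub[2] = 'd'
All 3 characters matched => is a subsequence

1


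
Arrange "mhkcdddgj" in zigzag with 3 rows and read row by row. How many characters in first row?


Zigzag "mhkcdddgj" into 3 rows:
Placing characters:
  'm' => row 0
  'h' => row 1
  'k' => row 2
  'c' => row 1
  'd' => row 0
  'd' => row 1
  'd' => row 2
  'g' => row 1
  'j' => row 0
Rows:
  Row 0: "mdj"
  Row 1: "hcdg"
  Row 2: "kd"
First row length: 3

3


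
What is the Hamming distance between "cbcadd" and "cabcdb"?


Comparing "cbcadd" and "cabcdb" position by position:
  Position 0: 'c' vs 'c' => same
  Position 1: 'b' vs 'a' => differ
  Position 2: 'c' vs 'b' => differ
  Position 3: 'a' vs 'c' => differ
  Position 4: 'd' vs 'd' => same
  Position 5: 'd' vs 'b' => differ
Total differences (Hamming distance): 4

4


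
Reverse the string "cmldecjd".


Input: cmldecjd
Reading characters right to left:
  Position 7: 'd'
  Position 6: 'j'
  Position 5: 'c'
  Position 4: 'e'
  Position 3: 'd'
  Position 2: 'l'
  Position 1: 'm'
  Position 0: 'c'
Reversed: djcedlmc

djcedlmc


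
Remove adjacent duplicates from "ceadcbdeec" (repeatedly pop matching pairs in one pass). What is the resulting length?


Input: ceadcbdeec
Stack-based adjacent duplicate removal:
  Read 'c': push. Stack: c
  Read 'e': push. Stack: ce
  Read 'a': push. Stack: cea
  Read 'd': push. Stack: cead
  Read 'c': push. Stack: ceadc
  Read 'b': push. Stack: ceadcb
  Read 'd': push. Stack: ceadcbd
  Read 'e': push. Stack: ceadcbde
  Read 'e': matches stack top 'e' => pop. Stack: ceadcbd
  Read 'c': push. Stack: ceadcbdc
Final stack: "ceadcbdc" (length 8)

8


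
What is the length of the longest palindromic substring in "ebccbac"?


Input: "ebccbac"
Checking substrings for palindromes:
  [1:5] "bccb" (len 4) => palindrome
  [2:4] "cc" (len 2) => palindrome
Longest palindromic substring: "bccb" with length 4

4


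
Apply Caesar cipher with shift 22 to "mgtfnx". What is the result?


Caesar cipher: shift "mgtfnx" by 22
  'm' (pos 12) + 22 = pos 8 = 'i'
  'g' (pos 6) + 22 = pos 2 = 'c'
  't' (pos 19) + 22 = pos 15 = 'p'
  'f' (pos 5) + 22 = pos 1 = 'b'
  'n' (pos 13) + 22 = pos 9 = 'j'
  'x' (pos 23) + 22 = pos 19 = 't'
Result: icpbjt

icpbjt


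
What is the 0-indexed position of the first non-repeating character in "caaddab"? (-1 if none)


Input: caaddab
Character frequencies:
  'a': 3
  'b': 1
  'c': 1
  'd': 2
Scanning left to right for freq == 1:
  Position 0 ('c'): unique! => answer = 0

0


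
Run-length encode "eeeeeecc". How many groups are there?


Input: eeeeeecc
Scanning for consecutive runs:
  Group 1: 'e' x 6 (positions 0-5)
  Group 2: 'c' x 2 (positions 6-7)
Total groups: 2

2


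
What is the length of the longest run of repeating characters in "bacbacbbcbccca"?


Input: "bacbacbbcbccca"
Scanning for longest run:
  Position 1 ('a'): new char, reset run to 1
  Position 2 ('c'): new char, reset run to 1
  Position 3 ('b'): new char, reset run to 1
  Position 4 ('a'): new char, reset run to 1
  Position 5 ('c'): new char, reset run to 1
  Position 6 ('b'): new char, reset run to 1
  Position 7 ('b'): continues run of 'b', length=2
  Position 8 ('c'): new char, reset run to 1
  Position 9 ('b'): new char, reset run to 1
  Position 10 ('c'): new char, reset run to 1
  Position 11 ('c'): continues run of 'c', length=2
  Position 12 ('c'): continues run of 'c', length=3
  Position 13 ('a'): new char, reset run to 1
Longest run: 'c' with length 3

3


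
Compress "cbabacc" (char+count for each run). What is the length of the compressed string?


Input: cbabacc
Runs:
  'c' x 1 => "c1"
  'b' x 1 => "b1"
  'a' x 1 => "a1"
  'b' x 1 => "b1"
  'a' x 1 => "a1"
  'c' x 2 => "c2"
Compressed: "c1b1a1b1a1c2"
Compressed length: 12

12


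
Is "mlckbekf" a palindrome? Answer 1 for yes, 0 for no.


Input: mlckbekf
Reversed: fkebkclm
  Compare pos 0 ('m') with pos 7 ('f'): MISMATCH
  Compare pos 1 ('l') with pos 6 ('k'): MISMATCH
  Compare pos 2 ('c') with pos 5 ('e'): MISMATCH
  Compare pos 3 ('k') with pos 4 ('b'): MISMATCH
Result: not a palindrome

0


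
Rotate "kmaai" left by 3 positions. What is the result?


Input: "kmaai", rotate left by 3
First 3 characters: "kma"
Remaining characters: "ai"
Concatenate remaining + first: "ai" + "kma" = "aikma"

aikma


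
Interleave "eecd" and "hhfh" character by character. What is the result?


Interleaving "eecd" and "hhfh":
  Position 0: 'e' from first, 'h' from second => "eh"
  Position 1: 'e' from first, 'h' from second => "eh"
  Position 2: 'c' from first, 'f' from second => "cf"
  Position 3: 'd' from first, 'h' from second => "dh"
Result: ehehcfdh

ehehcfdh


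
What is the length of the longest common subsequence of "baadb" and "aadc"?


LCS of "baadb" and "aadc"
DP table:
           a    a    d    c
      0    0    0    0    0
  b   0    0    0    0    0
  a   0    1    1    1    1
  a   0    1    2    2    2
  d   0    1    2    3    3
  b   0    1    2    3    3
LCS length = dp[5][4] = 3

3


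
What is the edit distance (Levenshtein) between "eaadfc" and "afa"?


Computing edit distance: "eaadfc" -> "afa"
DP table:
           a    f    a
      0    1    2    3
  e   1    1    2    3
  a   2    1    2    2
  a   3    2    2    2
  d   4    3    3    3
  f   5    4    3    4
  c   6    5    4    4
Edit distance = dp[6][3] = 4

4


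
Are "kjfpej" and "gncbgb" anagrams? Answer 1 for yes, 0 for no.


Strings: "kjfpej", "gncbgb"
Sorted first:  efjjkp
Sorted second: bbcggn
Differ at position 0: 'e' vs 'b' => not anagrams

0


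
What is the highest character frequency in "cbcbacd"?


Input: cbcbacd
Character counts:
  'a': 1
  'b': 2
  'c': 3
  'd': 1
Maximum frequency: 3

3


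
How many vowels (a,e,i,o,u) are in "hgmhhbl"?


Input: hgmhhbl
Checking each character:
  'h' at position 0: consonant
  'g' at position 1: consonant
  'm' at position 2: consonant
  'h' at position 3: consonant
  'h' at position 4: consonant
  'b' at position 5: consonant
  'l' at position 6: consonant
Total vowels: 0

0


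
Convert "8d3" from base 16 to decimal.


Input: "8d3" in base 16
Positional expansion:
  Digit '8' (value 8) x 16^2 = 2048
  Digit 'd' (value 13) x 16^1 = 208
  Digit '3' (value 3) x 16^0 = 3
Sum = 2259

2259


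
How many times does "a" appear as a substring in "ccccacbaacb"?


Searching for "a" in "ccccacbaacb"
Scanning each position:
  Position 0: "c" => no
  Position 1: "c" => no
  Position 2: "c" => no
  Position 3: "c" => no
  Position 4: "a" => MATCH
  Position 5: "c" => no
  Position 6: "b" => no
  Position 7: "a" => MATCH
  Position 8: "a" => MATCH
  Position 9: "c" => no
  Position 10: "b" => no
Total occurrences: 3

3


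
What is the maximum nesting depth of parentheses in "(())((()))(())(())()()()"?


Input: "(())((()))(())(())()()()"
Tracking depth:
  Position 0 '(': depth becomes 1
  Position 1 '(': depth becomes 2
  Position 2 ')': depth becomes 1
  Position 3 ')': depth becomes 0
  Position 4 '(': depth becomes 1
  Position 5 '(': depth becomes 2
  Position 6 '(': depth becomes 3
  Position 7 ')': depth becomes 2
  Position 8 ')': depth becomes 1
  Position 9 ')': depth becomes 0
  Position 10 '(': depth becomes 1
  Position 11 '(': depth becomes 2
  Position 12 ')': depth becomes 1
  Position 13 ')': depth becomes 0
  Position 14 '(': depth becomes 1
  Position 15 '(': depth becomes 2
  Position 16 ')': depth becomes 1
  Position 17 ')': depth becomes 0
  Position 18 '(': depth becomes 1
  Position 19 ')': depth becomes 0
  Position 20 '(': depth becomes 1
  Position 21 ')': depth becomes 0
  Position 22 '(': depth becomes 1
  Position 23 ')': depth becomes 0
Maximum depth reached: 3

3


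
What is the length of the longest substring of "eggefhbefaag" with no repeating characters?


Input: "eggefhbefaag"
Sliding window (track last position of each char):
  Position 0 ('e'): window [0,0] length 1 -- new best
  Position 1 ('g'): window [0,1] length 2 -- new best
  Position 2 ('g'): repeat (last at 1), move window start to 2
  Position 2 ('g'): window [2,2] length 1
  Position 3 ('e'): window [2,3] length 2
  Position 4 ('f'): window [2,4] length 3 -- new best
  Position 5 ('h'): window [2,5] length 4 -- new best
  Position 6 ('b'): window [2,6] length 5 -- new best
  Position 7 ('e'): repeat (last at 3), move window start to 4
  Position 7 ('e'): window [4,7] length 4
  Position 8 ('f'): repeat (last at 4), move window start to 5
  Position 8 ('f'): window [5,8] length 4
  Position 9 ('a'): window [5,9] length 5
  Position 10 ('a'): repeat (last at 9), move window start to 10
  Position 10 ('a'): window [10,10] length 1
  Position 11 ('g'): window [10,11] length 2
Longest substring with no repeats: "gefhb" with length 5

5


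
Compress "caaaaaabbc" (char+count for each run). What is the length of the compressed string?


Input: caaaaaabbc
Runs:
  'c' x 1 => "c1"
  'a' x 6 => "a6"
  'b' x 2 => "b2"
  'c' x 1 => "c1"
Compressed: "c1a6b2c1"
Compressed length: 8

8


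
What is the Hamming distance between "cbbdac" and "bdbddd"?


Comparing "cbbdac" and "bdbddd" position by position:
  Position 0: 'c' vs 'b' => differ
  Position 1: 'b' vs 'd' => differ
  Position 2: 'b' vs 'b' => same
  Position 3: 'd' vs 'd' => same
  Position 4: 'a' vs 'd' => differ
  Position 5: 'c' vs 'd' => differ
Total differences (Hamming distance): 4

4


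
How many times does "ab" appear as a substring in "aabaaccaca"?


Searching for "ab" in "aabaaccaca"
Scanning each position:
  Position 0: "aa" => no
  Position 1: "ab" => MATCH
  Position 2: "ba" => no
  Position 3: "aa" => no
  Position 4: "ac" => no
  Position 5: "cc" => no
  Position 6: "ca" => no
  Position 7: "ac" => no
  Position 8: "ca" => no
Total occurrences: 1

1


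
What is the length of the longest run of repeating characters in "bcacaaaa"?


Input: "bcacaaaa"
Scanning for longest run:
  Position 1 ('c'): new char, reset run to 1
  Position 2 ('a'): new char, reset run to 1
  Position 3 ('c'): new char, reset run to 1
  Position 4 ('a'): new char, reset run to 1
  Position 5 ('a'): continues run of 'a', length=2
  Position 6 ('a'): continues run of 'a', length=3
  Position 7 ('a'): continues run of 'a', length=4
Longest run: 'a' with length 4

4


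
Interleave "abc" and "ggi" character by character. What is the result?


Interleaving "abc" and "ggi":
  Position 0: 'a' from first, 'g' from second => "ag"
  Position 1: 'b' from first, 'g' from second => "bg"
  Position 2: 'c' from first, 'i' from second => "ci"
Result: agbgci

agbgci


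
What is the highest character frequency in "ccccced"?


Input: ccccced
Character counts:
  'c': 5
  'd': 1
  'e': 1
Maximum frequency: 5

5


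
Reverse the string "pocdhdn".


Input: pocdhdn
Reading characters right to left:
  Position 6: 'n'
  Position 5: 'd'
  Position 4: 'h'
  Position 3: 'd'
  Position 2: 'c'
  Position 1: 'o'
  Position 0: 'p'
Reversed: ndhdcop

ndhdcop


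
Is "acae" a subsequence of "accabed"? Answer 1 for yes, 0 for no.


Check if "acae" is a subsequence of "accabed"
Greedy scan:
  Position 0 ('a'): matches sub[0] = 'a'
  Position 1 ('c'): matches sub[1] = 'c'
  Position 2 ('c'): no match needed
  Position 3 ('a'): matches sub[2] = 'a'
  Position 4 ('b'): no match needed
  Position 5 ('e'): matches sub[3] = 'e'
  Position 6 ('d'): no match needed
All 4 characters matched => is a subsequence

1


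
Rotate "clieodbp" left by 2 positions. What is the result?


Input: "clieodbp", rotate left by 2
First 2 characters: "cl"
Remaining characters: "ieodbp"
Concatenate remaining + first: "ieodbp" + "cl" = "ieodbpcl"

ieodbpcl


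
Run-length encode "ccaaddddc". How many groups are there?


Input: ccaaddddc
Scanning for consecutive runs:
  Group 1: 'c' x 2 (positions 0-1)
  Group 2: 'a' x 2 (positions 2-3)
  Group 3: 'd' x 4 (positions 4-7)
  Group 4: 'c' x 1 (positions 8-8)
Total groups: 4

4


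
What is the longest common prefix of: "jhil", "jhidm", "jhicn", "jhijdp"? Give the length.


Words: jhil, jhidm, jhicn, jhijdp
  Position 0: all 'j' => match
  Position 1: all 'h' => match
  Position 2: all 'i' => match
  Position 3: ('l', 'd', 'c', 'j') => mismatch, stop
LCP = "jhi" (length 3)

3


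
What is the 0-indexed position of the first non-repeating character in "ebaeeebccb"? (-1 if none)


Input: ebaeeebccb
Character frequencies:
  'a': 1
  'b': 3
  'c': 2
  'e': 4
Scanning left to right for freq == 1:
  Position 0 ('e'): freq=4, skip
  Position 1 ('b'): freq=3, skip
  Position 2 ('a'): unique! => answer = 2

2
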